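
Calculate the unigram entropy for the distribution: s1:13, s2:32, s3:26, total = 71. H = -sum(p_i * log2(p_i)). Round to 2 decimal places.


Computing entropy H = -sum(p_i * log2(p_i)):
  s1: p = 13/71 = 0.1831, -p*log2(p) = 0.4485
  s2: p = 32/71 = 0.4507, -p*log2(p) = 0.5182
  s3: p = 26/71 = 0.3662, -p*log2(p) = 0.5307
H = sum of terms = 1.4974
Rounded to 2 decimals: 1.50

1.50


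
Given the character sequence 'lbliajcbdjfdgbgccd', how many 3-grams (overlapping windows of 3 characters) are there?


String 'lbliajcbdjfdgbgccd' has length L = 18.
Number of overlapping n-grams = L - n + 1
Substituting: 18 - 3 + 1 = 16

16


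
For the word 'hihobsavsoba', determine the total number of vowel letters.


Scanning each character of 'hihobsavsoba':
  Position 1: 'h' -> consonant (running count: 0)
  Position 2: 'i' -> vowel (running count: 1)
  Position 3: 'h' -> consonant (running count: 1)
  Position 4: 'o' -> vowel (running count: 2)
  Position 5: 'b' -> consonant (running count: 2)
  Position 6: 's' -> consonant (running count: 2)
  Position 7: 'a' -> vowel (running count: 3)
  Position 8: 'v' -> consonant (running count: 3)
  Position 9: 's' -> consonant (running count: 3)
  Position 10: 'o' -> vowel (running count: 4)
  Position 11: 'b' -> consonant (running count: 4)
  Position 12: 'a' -> vowel (running count: 5)
Total vowels: 5

5


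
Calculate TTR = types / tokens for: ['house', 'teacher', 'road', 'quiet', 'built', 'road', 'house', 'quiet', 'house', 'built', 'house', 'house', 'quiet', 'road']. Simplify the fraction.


Tokens: 14
Unique types: ('built', 'house', 'quiet', 'road', 'teacher') = 5
TTR = 5/14
Already in lowest terms.

5/14


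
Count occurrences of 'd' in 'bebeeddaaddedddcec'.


Scanning 'bebeeddaaddedddcec' for 'd':
  Position 5: 'd' -> MATCH (count: 1)
  Position 6: 'd' -> MATCH (count: 2)
  Position 9: 'd' -> MATCH (count: 3)
  Position 10: 'd' -> MATCH (count: 4)
  Position 12: 'd' -> MATCH (count: 5)
  Position 13: 'd' -> MATCH (count: 6)
  Position 14: 'd' -> MATCH (count: 7)
Total occurrences of 'd': 7

7


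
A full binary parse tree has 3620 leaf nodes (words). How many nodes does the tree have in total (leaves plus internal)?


Leaf nodes (terminals): 3620
Internal nodes = n - 1 = 3620 - 1 = 3619
Total = leaves + internal = 3620 + 3619 = 7239

7239


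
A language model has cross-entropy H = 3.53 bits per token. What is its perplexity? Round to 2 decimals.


Perplexity formula: PP = 2^H
H = 3.53
PP = 2^3.53
Decompose: 2^3.53 = 2^3 * 2^0.53
2^3 = 8, 2^0.53 ~ 1.4439292
PP ~ 8 * 1.4439292 = 11.5514336
Rounded to 2 decimals: 11.55

11.55


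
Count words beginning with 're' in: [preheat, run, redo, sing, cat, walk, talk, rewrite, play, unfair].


Checking each word for prefix 're':
  'preheat' -> no (count: 0)
  'run' -> no (count: 0)
  'redo' -> YES, starts with 're' (count: 1)
  'sing' -> no (count: 1)
  'cat' -> no (count: 1)
  'walk' -> no (count: 1)
  'talk' -> no (count: 1)
  'rewrite' -> YES, starts with 're' (count: 2)
  'play' -> no (count: 2)
  'unfair' -> no (count: 2)
Total with prefix 're': 2

2


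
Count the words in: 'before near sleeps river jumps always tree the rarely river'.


Counting words by splitting on spaces:
  Word 1: 'before'
  Word 2: 'near'
  Word 3: 'sleeps'
  Word 4: 'river'
  Word 5: 'jumps'
  Word 6: 'always'
  Word 7: 'tree'
  Word 8: 'the'
  Word 9: 'rarely'
  Word 10: 'river'
Total words: 10

10


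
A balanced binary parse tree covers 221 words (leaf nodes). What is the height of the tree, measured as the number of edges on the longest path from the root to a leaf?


In a balanced binary tree with n leaves the deepest leaf is ceil(log2(n)) edges below the root.
log2(221) = 7.7879
ceil(7.7879) = 8
height (edges) = 8

8


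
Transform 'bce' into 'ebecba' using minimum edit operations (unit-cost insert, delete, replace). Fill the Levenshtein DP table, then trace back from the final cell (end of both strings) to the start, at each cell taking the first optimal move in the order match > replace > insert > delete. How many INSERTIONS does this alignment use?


Edit distance = 4. Backtracking from cell (3, 6) with preference match > replace > insert > delete,
then listing the resulting alignment 'bce' -> 'ebecba' left to right:
  Step 1: insert 'e' [insertion #1]
  Step 2: keep 'b'
  Step 3: insert 'e' [insertion #2]
  Step 4: keep 'c'
  Step 5: insert 'b' [insertion #3]
  Step 6: replace e->a
Total insertions: 3

3


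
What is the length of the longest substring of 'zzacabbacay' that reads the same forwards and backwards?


Scanning 'zzacabbacay' for palindromic substrings.
Substring at positions 2-9: 'acabbaca'.
Check: reverse('acabbaca') = 'acabbaca' -> palindrome confirmed.
Neighbouring characters ('z' / 'y') break symmetry, so it cannot extend further.
No longer palindromic substring exists; longest length = 8

8


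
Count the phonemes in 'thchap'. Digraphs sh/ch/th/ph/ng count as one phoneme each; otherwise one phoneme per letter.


Parsing 'thchap' greedily, digraphs first:
  'th' -> digraph (1 consonant phoneme) (phonemes so far: 1)
  'ch' -> digraph (1 consonant phoneme) (phonemes so far: 2)
  'a' -> vowel phoneme (phonemes so far: 3)
  'p' -> consonant phoneme (phonemes so far: 4)
Total phonemes: 4

4


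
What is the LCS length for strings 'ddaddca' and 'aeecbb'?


DP table for LCS of 'ddaddca' and 'aeecbb':
       a  e  e  c  b  b
    0  0  0  0  0  0  0
  d 0  0  0  0  0  0  0
  d 0  0  0  0  0  0  0
  a 0  1  1  1  1  1  1
  d 0  1  1  1  1  1  1
  d 0  1  1  1  1  1  1
  c 0  1  1  1  2  2  2
  a 0  1  1  1  2  2  2
LCS: 'ac'
LCS length = 2

2


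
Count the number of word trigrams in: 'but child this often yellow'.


Word trigrams from [5] words:
  Trigram 1: (but child this)
  Trigram 2: (child this often)
  Trigram 3: (this often yellow)
Total word trigrams: 5 - 2 = 3

3


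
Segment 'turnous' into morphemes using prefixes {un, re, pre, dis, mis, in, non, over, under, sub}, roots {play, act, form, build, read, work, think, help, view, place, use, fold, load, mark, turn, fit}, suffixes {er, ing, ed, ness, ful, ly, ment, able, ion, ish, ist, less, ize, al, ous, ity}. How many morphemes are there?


Segmenting 'turnous' against the inventory:
  'turn' -> root (morpheme 1)
  'ous' -> suffix (morpheme 2)
Total morphemes: 2

2


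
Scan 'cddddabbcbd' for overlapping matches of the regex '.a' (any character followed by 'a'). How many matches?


Pattern: .a means any character followed by 'a'.
Scanning 'cddddabbcbd' position-by-position:
  Pos 0: window 'cd' -> no
  Pos 1: window 'dd' -> no
  Pos 2: window 'dd' -> no
  Pos 3: window 'dd' -> no
  Pos 4: window 'da' -> MATCH
  Pos 5: window 'ab' -> no
  Pos 6: window 'bb' -> no
  Pos 7: window 'bc' -> no
  Pos 8: window 'cb' -> no
  Pos 9: window 'bd' -> no
  Pos 10: window 'd' -> no
Total matches: 1

1


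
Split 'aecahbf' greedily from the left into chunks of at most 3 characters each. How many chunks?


'aecahbf' has 7 characters.
Chunking with max size 3:
  Chunk 1: 'aec' (positions 0-2)
  Chunk 2: 'ahb' (positions 3-5)
  Chunk 3: 'f' (positions 6-6)
Total chunks: ceil(7 / 3) = 3

3


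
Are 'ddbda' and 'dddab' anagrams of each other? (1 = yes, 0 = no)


Sort characters of 'ddbda': 'abddd'
Sort characters of 'dddab': 'abddd'
Sorted forms match -> they ARE anagrams
Result: 1

1


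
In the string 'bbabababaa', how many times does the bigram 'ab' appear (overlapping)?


Scanning 'bbabababaa' for bigram 'ab':
  Position 0: 'bb' -> no
  Position 1: 'ba' -> no
  Position 2: 'ab' -> MATCH
  Position 3: 'ba' -> no
  Position 4: 'ab' -> MATCH
  Position 5: 'ba' -> no
  Position 6: 'ab' -> MATCH
  Position 7: 'ba' -> no
  Position 8: 'aa' -> no
Total matches: 3

3


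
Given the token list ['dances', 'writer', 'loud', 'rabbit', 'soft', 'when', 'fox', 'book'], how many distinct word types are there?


Listing all tokens and tracking unique types:
  Token 1: 'dances' -> NEW (unique so far: 1)
  Token 2: 'writer' -> NEW (unique so far: 2)
  Token 3: 'loud' -> NEW (unique so far: 3)
  Token 4: 'rabbit' -> NEW (unique so far: 4)
  Token 5: 'soft' -> NEW (unique so far: 5)
  Token 6: 'when' -> NEW (unique so far: 6)
  Token 7: 'fox' -> NEW (unique so far: 7)
  Token 8: 'book' -> NEW (unique so far: 8)
Unique types: ('book', 'dances', 'fox', 'loud', 'rabbit', 'soft', 'when', 'writer')
Vocabulary size: 8

8


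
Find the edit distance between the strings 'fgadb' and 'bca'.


Building DP table for s1='fgadb' (len 5) and s2='bca' (len 3):
       b  c  a
    0  1  2  3
  f 1  1  2  3
  g 2  2  2  3
  a 3  3  3  2
  d 4  4  4  3
  b 5  4  5  4
Edit distance = dp[5][3] = 4

4


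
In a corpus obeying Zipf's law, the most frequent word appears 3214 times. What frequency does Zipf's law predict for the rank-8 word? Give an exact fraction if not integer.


Zipf's law: freq(rank) = f1 / rank
f1 = 3214, rank = 8
freq = 3214 / 8
GCD(3214, 8) = 2
Simplified: 1607/4

1607/4


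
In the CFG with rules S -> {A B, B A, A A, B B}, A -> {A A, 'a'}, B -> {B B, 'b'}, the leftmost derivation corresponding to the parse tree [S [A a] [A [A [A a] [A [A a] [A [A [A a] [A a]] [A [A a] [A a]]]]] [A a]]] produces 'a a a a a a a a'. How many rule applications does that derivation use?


Every bracketed nonterminal node [X ...] in the tree is produced by exactly one rule application.
Reading the tree off as a leftmost derivation:
  Step 1: S  =>  A A   (applied S -> A A)
  Step 2: A A  =>  a A   (applied A -> a)
  Step 3: a A  =>  a A A   (applied A -> A A)
  Step 4: a A A  =>  a A A A   (applied A -> A A)
  Step 5: a A A A  =>  a a A A   (applied A -> a)
  Step 6: a a A A  =>  a a A A A   (applied A -> A A)
  Step 7: a a A A A  =>  a a a A A   (applied A -> a)
  Step 8: a a a A A  =>  a a a A A A   (applied A -> A A)
  Step 9: a a a A A A  =>  a a a A A A A   (applied A -> A A)
  Step 10: a a a A A A A  =>  a a a a A A A   (applied A -> a)
  Step 11: a a a a A A A  =>  a a a a a A A   (applied A -> a)
  Step 12: a a a a a A A  =>  a a a a a A A A   (applied A -> A A)
  Step 13: a a a a a A A A  =>  a a a a a a A A   (applied A -> a)
  Step 14: a a a a a a A A  =>  a a a a a a a A   (applied A -> a)
  Step 15: a a a a a a a A  =>  a a a a a a a a   (applied A -> a)
Final yield: a a a a a a a a
Total rewrite steps: 15

15


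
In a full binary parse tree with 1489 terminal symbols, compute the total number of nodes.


Leaf nodes (terminals): 1489
Internal nodes = n - 1 = 1489 - 1 = 1488
Total = leaves + internal = 1489 + 1488 = 2977

2977


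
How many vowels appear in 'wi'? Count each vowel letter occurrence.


Scanning each character of 'wi':
  Position 1: 'w' -> consonant (running count: 0)
  Position 2: 'i' -> vowel (running count: 1)
Total vowels: 1

1


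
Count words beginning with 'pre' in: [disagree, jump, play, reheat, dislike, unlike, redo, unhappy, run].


Checking each word for prefix 'pre':
  'disagree' -> no (count: 0)
  'jump' -> no (count: 0)
  'play' -> no (count: 0)
  'reheat' -> no (count: 0)
  'dislike' -> no (count: 0)
  'unlike' -> no (count: 0)
  'redo' -> no (count: 0)
  'unhappy' -> no (count: 0)
  'run' -> no (count: 0)
Total with prefix 'pre': 0

0


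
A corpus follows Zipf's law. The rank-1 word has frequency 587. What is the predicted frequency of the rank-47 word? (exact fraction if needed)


Zipf's law: freq(rank) = f1 / rank
f1 = 587, rank = 47
freq = 587 / 47
GCD(587, 47) = 1
Simplified: 587/47

587/47


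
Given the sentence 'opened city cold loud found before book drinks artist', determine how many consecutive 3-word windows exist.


Word trigrams from [9] words:
  Trigram 1: (opened city cold)
  Trigram 2: (city cold loud)
  Trigram 3: (cold loud found)
  Trigram 4: (loud found before)
  Trigram 5: (found before book)
  Trigram 6: (before book drinks)
  Trigram 7: (book drinks artist)
Total word trigrams: 9 - 2 = 7

7


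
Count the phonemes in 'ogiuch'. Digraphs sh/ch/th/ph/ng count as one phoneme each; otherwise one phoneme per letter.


Parsing 'ogiuch' greedily, digraphs first:
  'o' -> vowel phoneme (phonemes so far: 1)
  'g' -> consonant phoneme (phonemes so far: 2)
  'i' -> vowel phoneme (phonemes so far: 3)
  'u' -> vowel phoneme (phonemes so far: 4)
  'ch' -> digraph (1 consonant phoneme) (phonemes so far: 5)
Total phonemes: 5

5


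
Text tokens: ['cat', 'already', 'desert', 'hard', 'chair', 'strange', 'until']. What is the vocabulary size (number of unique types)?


Listing all tokens and tracking unique types:
  Token 1: 'cat' -> NEW (unique so far: 1)
  Token 2: 'already' -> NEW (unique so far: 2)
  Token 3: 'desert' -> NEW (unique so far: 3)
  Token 4: 'hard' -> NEW (unique so far: 4)
  Token 5: 'chair' -> NEW (unique so far: 5)
  Token 6: 'strange' -> NEW (unique so far: 6)
  Token 7: 'until' -> NEW (unique so far: 7)
Unique types: ('already', 'cat', 'chair', 'desert', 'hard', 'strange', 'until')
Vocabulary size: 7

7


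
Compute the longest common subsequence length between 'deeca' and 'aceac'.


DP table for LCS of 'deeca' and 'aceac':
       a  c  e  a  c
    0  0  0  0  0  0
  d 0  0  0  0  0  0
  e 0  0  0  1  1  1
  e 0  0  0  1  1  1
  c 0  0  1  1  1  2
  a 0  1  1  1  2  2
LCS: 'ec'
LCS length = 2

2


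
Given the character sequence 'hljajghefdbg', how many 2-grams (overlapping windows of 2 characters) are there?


String 'hljajghefdbg' has length L = 12.
Number of overlapping n-grams = L - n + 1
Substituting: 12 - 2 + 1 = 11

11


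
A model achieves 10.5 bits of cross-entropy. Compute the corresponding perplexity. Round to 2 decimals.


Perplexity formula: PP = 2^H
H = 10.5
PP = 2^10.5
Decompose: 2^10.5 = 2^10 * 2^0.5 = 2^10 * sqrt(2)
2^10 = 1024, sqrt(2) ~ 1.4142136
PP ~ 1024 * 1.4142136 = 1448.1547264
Rounded to 2 decimals: 1448.15

1448.15


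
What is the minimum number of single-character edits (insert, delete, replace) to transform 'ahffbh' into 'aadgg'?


Building DP table for s1='ahffbh' (len 6) and s2='aadgg' (len 5):
       a  a  d  g  g
    0  1  2  3  4  5
  a 1  0  1  2  3  4
  h 2  1  1  2  3  4
  f 3  2  2  2  3  4
  f 4  3  3  3  3  4
  b 5  4  4  4  4  4
  h 6  5  5  5  5  5
Edit distance = dp[6][5] = 5

5


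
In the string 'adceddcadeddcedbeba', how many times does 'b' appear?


Scanning 'adceddcadeddcedbeba' for 'b':
  Position 15: 'b' -> MATCH (count: 1)
  Position 17: 'b' -> MATCH (count: 2)
Total occurrences of 'b': 2

2


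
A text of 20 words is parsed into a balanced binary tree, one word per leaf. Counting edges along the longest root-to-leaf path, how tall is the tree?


In a balanced binary tree with n leaves the deepest leaf is ceil(log2(n)) edges below the root.
log2(20) = 4.3219
ceil(4.3219) = 5
height (edges) = 5

5


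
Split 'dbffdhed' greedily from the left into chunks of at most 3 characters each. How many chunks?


'dbffdhed' has 8 characters.
Chunking with max size 3:
  Chunk 1: 'dbf' (positions 0-2)
  Chunk 2: 'fdh' (positions 3-5)
  Chunk 3: 'ed' (positions 6-7)
Total chunks: ceil(8 / 3) = 3

3


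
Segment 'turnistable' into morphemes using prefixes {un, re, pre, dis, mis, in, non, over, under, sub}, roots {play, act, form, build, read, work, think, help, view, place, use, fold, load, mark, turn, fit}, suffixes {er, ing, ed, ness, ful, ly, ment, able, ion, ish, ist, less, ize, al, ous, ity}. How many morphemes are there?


Segmenting 'turnistable' against the inventory:
  'turn' -> root (morpheme 1)
  'ist' -> suffix (morpheme 2)
  'able' -> suffix (morpheme 3)
Total morphemes: 3

3


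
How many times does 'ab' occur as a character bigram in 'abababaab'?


Scanning 'abababaab' for bigram 'ab':
  Position 0: 'ab' -> MATCH
  Position 1: 'ba' -> no
  Position 2: 'ab' -> MATCH
  Position 3: 'ba' -> no
  Position 4: 'ab' -> MATCH
  Position 5: 'ba' -> no
  Position 6: 'aa' -> no
  Position 7: 'ab' -> MATCH
Total matches: 4

4


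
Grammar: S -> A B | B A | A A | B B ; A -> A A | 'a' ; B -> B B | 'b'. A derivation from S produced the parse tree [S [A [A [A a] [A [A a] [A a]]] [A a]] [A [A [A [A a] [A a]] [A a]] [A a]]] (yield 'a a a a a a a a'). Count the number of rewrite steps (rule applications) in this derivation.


Every bracketed nonterminal node [X ...] in the tree is produced by exactly one rule application.
Reading the tree off as a leftmost derivation:
  Step 1: S  =>  A A   (applied S -> A A)
  Step 2: A A  =>  A A A   (applied A -> A A)
  Step 3: A A A  =>  A A A A   (applied A -> A A)
  Step 4: A A A A  =>  a A A A   (applied A -> a)
  Step 5: a A A A  =>  a A A A A   (applied A -> A A)
  Step 6: a A A A A  =>  a a A A A   (applied A -> a)
  Step 7: a a A A A  =>  a a a A A   (applied A -> a)
  Step 8: a a a A A  =>  a a a a A   (applied A -> a)
  Step 9: a a a a A  =>  a a a a A A   (applied A -> A A)
  Step 10: a a a a A A  =>  a a a a A A A   (applied A -> A A)
  Step 11: a a a a A A A  =>  a a a a A A A A   (applied A -> A A)
  Step 12: a a a a A A A A  =>  a a a a a A A A   (applied A -> a)
  Step 13: a a a a a A A A  =>  a a a a a a A A   (applied A -> a)
  Step 14: a a a a a a A A  =>  a a a a a a a A   (applied A -> a)
  Step 15: a a a a a a a A  =>  a a a a a a a a   (applied A -> a)
Final yield: a a a a a a a a
Total rewrite steps: 15

15


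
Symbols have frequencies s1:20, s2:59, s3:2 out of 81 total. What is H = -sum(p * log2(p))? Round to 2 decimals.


Computing entropy H = -sum(p_i * log2(p_i)):
  s1: p = 20/81 = 0.2469, -p*log2(p) = 0.4983
  s2: p = 59/81 = 0.7284, -p*log2(p) = 0.3330
  s3: p = 2/81 = 0.0247, -p*log2(p) = 0.1318
H = sum of terms = 0.9631
Rounded to 2 decimals: 0.96

0.96


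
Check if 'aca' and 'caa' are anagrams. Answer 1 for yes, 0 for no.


Sort characters of 'aca': 'aac'
Sort characters of 'caa': 'aac'
Sorted forms match -> they ARE anagrams
Result: 1

1


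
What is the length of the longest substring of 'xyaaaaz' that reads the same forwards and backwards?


Scanning 'xyaaaaz' for palindromic substrings.
Substring at positions 2-5: 'aaaa'.
Check: reverse('aaaa') = 'aaaa' -> palindrome confirmed.
Neighbouring characters ('y' / 'z') break symmetry, so it cannot extend further.
No longer palindromic substring exists; longest length = 4

4


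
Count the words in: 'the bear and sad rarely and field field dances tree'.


Counting words by splitting on spaces:
  Word 1: 'the'
  Word 2: 'bear'
  Word 3: 'and'
  Word 4: 'sad'
  Word 5: 'rarely'
  Word 6: 'and'
  Word 7: 'field'
  Word 8: 'field'
  Word 9: 'dances'
  Word 10: 'tree'
Total words: 10

10


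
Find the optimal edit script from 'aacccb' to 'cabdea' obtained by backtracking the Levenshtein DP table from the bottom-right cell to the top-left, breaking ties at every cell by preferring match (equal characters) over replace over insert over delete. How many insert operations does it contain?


Edit distance = 5. Backtracking from cell (6, 6) with preference match > replace > insert > delete,
then listing the resulting alignment 'aacccb' -> 'cabdea' left to right:
  Step 1: replace a->c
  Step 2: keep 'a'
  Step 3: replace c->b
  Step 4: replace c->d
  Step 5: replace c->e
  Step 6: replace b->a
Total insertions: 0

0


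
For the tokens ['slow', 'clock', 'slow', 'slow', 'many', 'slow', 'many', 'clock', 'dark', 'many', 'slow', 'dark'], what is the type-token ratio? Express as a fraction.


Tokens: 12
Unique types: ('clock', 'dark', 'many', 'slow') = 4
TTR = 4/12
Simplify: divide both by 4 -> 1/3
TTR = 1/3

1/3


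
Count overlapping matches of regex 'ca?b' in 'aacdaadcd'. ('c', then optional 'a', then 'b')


Pattern: ca?b means 'c', then optional 'a', then 'b'.
Scanning 'aacdaadcd' position-by-position:
  Pos 0: window 'aac' -> no
  Pos 1: window 'acd' -> no
  Pos 2: window 'cda' -> no
  Pos 3: window 'daa' -> no
  Pos 4: window 'aad' -> no
  Pos 5: window 'adc' -> no
  Pos 6: window 'dcd' -> no
  Pos 7: window 'cd' -> no
  Pos 8: window 'd' -> no
Total matches: 0

0


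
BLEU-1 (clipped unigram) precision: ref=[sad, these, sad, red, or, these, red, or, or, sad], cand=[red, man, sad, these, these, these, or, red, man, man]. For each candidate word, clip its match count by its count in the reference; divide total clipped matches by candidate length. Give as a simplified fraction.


Reference word counts: {'or': 3, 'red': 2, 'sad': 3, 'these': 2}
Checking each candidate word (with clipping):
  'red' -> in reference (ref count 2, used 1/2) -> match (matches: 1)
  'man' -> not in reference -> no match (matches: 1)
  'sad' -> in reference (ref count 3, used 1/3) -> match (matches: 2)
  'these' -> in reference (ref count 2, used 1/2) -> match (matches: 3)
  'these' -> in reference (ref count 2, used 2/2) -> match (matches: 4)
  'these' -> ref count 2 already used up (2/2) -> clipped, no match (matches: 4)
  'or' -> in reference (ref count 3, used 1/3) -> match (matches: 5)
  'red' -> in reference (ref count 2, used 2/2) -> match (matches: 6)
  'man' -> not in reference -> no match (matches: 6)
  'man' -> not in reference -> no match (matches: 6)
Clipped matches: 6, Candidate length: 10
Precision = 6/10 = 3/5

3/5


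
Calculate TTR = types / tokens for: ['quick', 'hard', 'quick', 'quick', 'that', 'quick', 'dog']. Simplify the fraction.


Tokens: 7
Unique types: ('dog', 'hard', 'quick', 'that') = 4
TTR = 4/7
Already in lowest terms.

4/7


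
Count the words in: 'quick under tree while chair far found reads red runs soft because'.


Counting words by splitting on spaces:
  Word 1: 'quick'
  Word 2: 'under'
  Word 3: 'tree'
  Word 4: 'while'
  Word 5: 'chair'
  Word 6: 'far'
  Word 7: 'found'
  Word 8: 'reads'
  Word 9: 'red'
  Word 10: 'runs'
  Word 11: 'soft'
  Word 12: 'because'
Total words: 12

12


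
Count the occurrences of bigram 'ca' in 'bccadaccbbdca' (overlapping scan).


Scanning 'bccadaccbbdca' for bigram 'ca':
  Position 0: 'bc' -> no
  Position 1: 'cc' -> no
  Position 2: 'ca' -> MATCH
  Position 3: 'ad' -> no
  Position 4: 'da' -> no
  Position 5: 'ac' -> no
  Position 6: 'cc' -> no
  Position 7: 'cb' -> no
  Position 8: 'bb' -> no
  Position 9: 'bd' -> no
  Position 10: 'dc' -> no
  Position 11: 'ca' -> MATCH
Total matches: 2

2


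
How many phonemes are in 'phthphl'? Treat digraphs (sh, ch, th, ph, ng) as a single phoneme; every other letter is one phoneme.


Parsing 'phthphl' greedily, digraphs first:
  'ph' -> digraph (1 consonant phoneme) (phonemes so far: 1)
  'th' -> digraph (1 consonant phoneme) (phonemes so far: 2)
  'ph' -> digraph (1 consonant phoneme) (phonemes so far: 3)
  'l' -> consonant phoneme (phonemes so far: 4)
Total phonemes: 4

4


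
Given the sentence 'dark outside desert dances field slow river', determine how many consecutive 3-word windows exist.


Word trigrams from [7] words:
  Trigram 1: (dark outside desert)
  Trigram 2: (outside desert dances)
  Trigram 3: (desert dances field)
  Trigram 4: (dances field slow)
  Trigram 5: (field slow river)
Total word trigrams: 7 - 2 = 5

5


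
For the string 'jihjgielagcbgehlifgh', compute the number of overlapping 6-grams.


String 'jihjgielagcbgehlifgh' has length L = 20.
Number of overlapping n-grams = L - n + 1
Substituting: 20 - 6 + 1 = 15

15


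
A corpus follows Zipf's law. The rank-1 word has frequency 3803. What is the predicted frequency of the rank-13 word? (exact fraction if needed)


Zipf's law: freq(rank) = f1 / rank
f1 = 3803, rank = 13
freq = 3803 / 13
GCD(3803, 13) = 1
Simplified: 3803/13

3803/13


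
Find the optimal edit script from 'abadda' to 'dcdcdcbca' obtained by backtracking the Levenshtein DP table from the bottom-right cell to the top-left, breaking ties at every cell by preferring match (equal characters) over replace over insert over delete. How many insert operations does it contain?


Edit distance = 7. Backtracking from cell (6, 9) with preference match > replace > insert > delete,
then listing the resulting alignment 'abadda' -> 'dcdcdcbca' left to right:
  Step 1: insert 'd' [insertion #1]
  Step 2: replace a->c
  Step 3: replace b->d
  Step 4: replace a->c
  Step 5: keep 'd'
  Step 6: insert 'c' [insertion #2]
  Step 7: insert 'b' [insertion #3]
  Step 8: replace d->c
  Step 9: keep 'a'
Total insertions: 3

3


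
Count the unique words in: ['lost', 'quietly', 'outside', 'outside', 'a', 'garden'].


Listing all tokens and tracking unique types:
  Token 1: 'lost' -> NEW (unique so far: 1)
  Token 2: 'quietly' -> NEW (unique so far: 2)
  Token 3: 'outside' -> NEW (unique so far: 3)
  Token 4: 'outside' -> duplicate (unique so far: 3)
  Token 5: 'a' -> NEW (unique so far: 4)
  Token 6: 'garden' -> NEW (unique so far: 5)
Unique types: ('a', 'garden', 'lost', 'outside', 'quietly')
Vocabulary size: 5

5


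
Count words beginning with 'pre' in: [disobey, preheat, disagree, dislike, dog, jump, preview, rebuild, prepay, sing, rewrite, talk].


Checking each word for prefix 'pre':
  'disobey' -> no (count: 0)
  'preheat' -> YES, starts with 'pre' (count: 1)
  'disagree' -> no (count: 1)
  'dislike' -> no (count: 1)
  'dog' -> no (count: 1)
  'jump' -> no (count: 1)
  'preview' -> YES, starts with 'pre' (count: 2)
  'rebuild' -> no (count: 2)
  'prepay' -> YES, starts with 'pre' (count: 3)
  'sing' -> no (count: 3)
  'rewrite' -> no (count: 3)
  'talk' -> no (count: 3)
Total with prefix 'pre': 3

3


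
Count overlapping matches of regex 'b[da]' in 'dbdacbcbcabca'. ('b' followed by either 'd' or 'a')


Pattern: b[da] means 'b' followed by either 'd' or 'a'.
Scanning 'dbdacbcbcabca' position-by-position:
  Pos 0: window 'db' -> no
  Pos 1: window 'bd' -> MATCH
  Pos 2: window 'da' -> no
  Pos 3: window 'ac' -> no
  Pos 4: window 'cb' -> no
  Pos 5: window 'bc' -> no
  Pos 6: window 'cb' -> no
  Pos 7: window 'bc' -> no
  Pos 8: window 'ca' -> no
  Pos 9: window 'ab' -> no
  Pos 10: window 'bc' -> no
  Pos 11: window 'ca' -> no
  Pos 12: window 'a' -> no
Total matches: 1

1


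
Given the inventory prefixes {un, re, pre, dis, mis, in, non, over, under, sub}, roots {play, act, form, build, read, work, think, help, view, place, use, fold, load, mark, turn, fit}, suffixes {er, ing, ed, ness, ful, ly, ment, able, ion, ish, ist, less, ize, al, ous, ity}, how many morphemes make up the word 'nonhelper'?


Segmenting 'nonhelper' against the inventory:
  'non' -> prefix (morpheme 1)
  'help' -> root (morpheme 2)
  'er' -> suffix (morpheme 3)
Total morphemes: 3

3


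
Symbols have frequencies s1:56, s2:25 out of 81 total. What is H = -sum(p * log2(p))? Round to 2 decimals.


Computing entropy H = -sum(p_i * log2(p_i)):
  s1: p = 56/81 = 0.6914, -p*log2(p) = 0.3681
  s2: p = 25/81 = 0.3086, -p*log2(p) = 0.5235
H = sum of terms = 0.8916
Rounded to 2 decimals: 0.89

0.89


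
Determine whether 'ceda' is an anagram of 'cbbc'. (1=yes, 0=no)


Sort characters of 'ceda': 'acde'
Sort characters of 'cbbc': 'bbcc'
Sorted forms differ -> they are NOT anagrams
Result: 0

0


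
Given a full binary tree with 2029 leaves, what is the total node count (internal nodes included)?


Leaf nodes (terminals): 2029
Internal nodes = n - 1 = 2029 - 1 = 2028
Total = leaves + internal = 2029 + 2028 = 4057

4057


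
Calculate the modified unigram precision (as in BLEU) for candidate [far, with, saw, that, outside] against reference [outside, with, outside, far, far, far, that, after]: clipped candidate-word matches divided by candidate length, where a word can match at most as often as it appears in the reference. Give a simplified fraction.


Reference word counts: {'after': 1, 'far': 3, 'outside': 2, 'that': 1, 'with': 1}
Checking each candidate word (with clipping):
  'far' -> in reference (ref count 3, used 1/3) -> match (matches: 1)
  'with' -> in reference (ref count 1, used 1/1) -> match (matches: 2)
  'saw' -> not in reference -> no match (matches: 2)
  'that' -> in reference (ref count 1, used 1/1) -> match (matches: 3)
  'outside' -> in reference (ref count 2, used 1/2) -> match (matches: 4)
Clipped matches: 4, Candidate length: 5
Precision = 4/5

4/5


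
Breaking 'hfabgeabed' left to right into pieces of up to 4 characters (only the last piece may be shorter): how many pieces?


'hfabgeabed' has 10 characters.
Chunking with max size 4:
  Chunk 1: 'hfab' (positions 0-3)
  Chunk 2: 'geab' (positions 4-7)
  Chunk 3: 'ed' (positions 8-9)
Total chunks: ceil(10 / 4) = 3

3


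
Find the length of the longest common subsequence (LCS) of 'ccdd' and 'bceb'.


DP table for LCS of 'ccdd' and 'bceb':
       b  c  e  b
    0  0  0  0  0
  c 0  0  1  1  1
  c 0  0  1  1  1
  d 0  0  1  1  1
  d 0  0  1  1  1
LCS: 'c'
LCS length = 1

1


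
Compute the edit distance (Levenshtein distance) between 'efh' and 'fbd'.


Building DP table for s1='efh' (len 3) and s2='fbd' (len 3):
       f  b  d
    0  1  2  3
  e 1  1  2  3
  f 2  1  2  3
  h 3  2  2  3
Edit distance = dp[3][3] = 3

3


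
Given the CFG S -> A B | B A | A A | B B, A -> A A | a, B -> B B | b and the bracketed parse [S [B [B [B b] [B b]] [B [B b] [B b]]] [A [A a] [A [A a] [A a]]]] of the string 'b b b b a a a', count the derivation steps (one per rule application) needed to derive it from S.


Every bracketed nonterminal node [X ...] in the tree is produced by exactly one rule application.
Reading the tree off as a leftmost derivation:
  Step 1: S  =>  B A   (applied S -> B A)
  Step 2: B A  =>  B B A   (applied B -> B B)
  Step 3: B B A  =>  B B B A   (applied B -> B B)
  Step 4: B B B A  =>  b B B A   (applied B -> b)
  Step 5: b B B A  =>  b b B A   (applied B -> b)
  Step 6: b b B A  =>  b b B B A   (applied B -> B B)
  Step 7: b b B B A  =>  b b b B A   (applied B -> b)
  Step 8: b b b B A  =>  b b b b A   (applied B -> b)
  Step 9: b b b b A  =>  b b b b A A   (applied A -> A A)
  Step 10: b b b b A A  =>  b b b b a A   (applied A -> a)
  Step 11: b b b b a A  =>  b b b b a A A   (applied A -> A A)
  Step 12: b b b b a A A  =>  b b b b a a A   (applied A -> a)
  Step 13: b b b b a a A  =>  b b b b a a a   (applied A -> a)
Final yield: b b b b a a a
Total rewrite steps: 13

13


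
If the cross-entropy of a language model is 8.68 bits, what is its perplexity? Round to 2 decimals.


Perplexity formula: PP = 2^H
H = 8.68
PP = 2^8.68
Decompose: 2^8.68 = 2^8 * 2^0.68
2^8 = 256, 2^0.68 ~ 1.6021398
PP ~ 256 * 1.6021398 = 410.1477888
Rounded to 2 decimals: 410.15

410.15


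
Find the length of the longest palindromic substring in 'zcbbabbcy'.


Scanning 'zcbbabbcy' for palindromic substrings.
Substring at positions 1-7: 'cbbabbc'.
Check: reverse('cbbabbc') = 'cbbabbc' -> palindrome confirmed.
Neighbouring characters ('z' / 'y') break symmetry, so it cannot extend further.
No longer palindromic substring exists; longest length = 7

7


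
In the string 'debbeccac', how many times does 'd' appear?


Scanning 'debbeccac' for 'd':
  Position 0: 'd' -> MATCH (count: 1)
Total occurrences of 'd': 1

1


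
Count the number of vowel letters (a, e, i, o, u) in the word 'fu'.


Scanning each character of 'fu':
  Position 1: 'f' -> consonant (running count: 0)
  Position 2: 'u' -> vowel (running count: 1)
Total vowels: 1

1


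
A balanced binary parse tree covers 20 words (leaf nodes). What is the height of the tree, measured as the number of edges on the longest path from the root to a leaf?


In a balanced binary tree with n leaves the deepest leaf is ceil(log2(n)) edges below the root.
log2(20) = 4.3219
ceil(4.3219) = 5
height (edges) = 5

5


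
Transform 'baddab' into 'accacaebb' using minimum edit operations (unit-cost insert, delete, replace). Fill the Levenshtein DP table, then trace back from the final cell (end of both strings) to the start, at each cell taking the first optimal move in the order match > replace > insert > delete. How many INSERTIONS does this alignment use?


Edit distance = 7. Backtracking from cell (6, 9) with preference match > replace > insert > delete,
then listing the resulting alignment 'baddab' -> 'accacaebb' left to right:
  Step 1: insert 'a' [insertion #1]
  Step 2: insert 'c' [insertion #2]
  Step 3: replace b->c
  Step 4: keep 'a'
  Step 5: insert 'c' [insertion #3]
  Step 6: replace d->a
  Step 7: replace d->e
  Step 8: replace a->b
  Step 9: keep 'b'
Total insertions: 3

3


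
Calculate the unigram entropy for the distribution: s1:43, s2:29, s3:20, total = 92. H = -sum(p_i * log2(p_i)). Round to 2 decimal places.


Computing entropy H = -sum(p_i * log2(p_i)):
  s1: p = 43/92 = 0.4674, -p*log2(p) = 0.5129
  s2: p = 29/92 = 0.3152, -p*log2(p) = 0.5250
  s3: p = 20/92 = 0.2174, -p*log2(p) = 0.4786
H = sum of terms = 1.5165
Rounded to 2 decimals: 1.52

1.52


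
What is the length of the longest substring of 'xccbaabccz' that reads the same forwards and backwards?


Scanning 'xccbaabccz' for palindromic substrings.
Substring at positions 1-8: 'ccbaabcc'.
Check: reverse('ccbaabcc') = 'ccbaabcc' -> palindrome confirmed.
Neighbouring characters ('x' / 'z') break symmetry, so it cannot extend further.
No longer palindromic substring exists; longest length = 8

8


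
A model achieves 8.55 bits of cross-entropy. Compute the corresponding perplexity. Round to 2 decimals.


Perplexity formula: PP = 2^H
H = 8.55
PP = 2^8.55
Decompose: 2^8.55 = 2^8 * 2^0.55
2^8 = 256, 2^0.55 ~ 1.4640857
PP ~ 256 * 1.4640857 = 374.8059392
Rounded to 2 decimals: 374.81

374.81


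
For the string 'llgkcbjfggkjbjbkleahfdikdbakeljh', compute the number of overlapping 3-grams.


String 'llgkcbjfggkjbjbkleahfdikdbakeljh' has length L = 32.
Number of overlapping n-grams = L - n + 1
Substituting: 32 - 3 + 1 = 30

30


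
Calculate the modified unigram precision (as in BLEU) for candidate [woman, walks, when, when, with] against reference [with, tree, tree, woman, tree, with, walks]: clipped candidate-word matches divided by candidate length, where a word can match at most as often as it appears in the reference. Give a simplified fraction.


Reference word counts: {'tree': 3, 'walks': 1, 'with': 2, 'woman': 1}
Checking each candidate word (with clipping):
  'woman' -> in reference (ref count 1, used 1/1) -> match (matches: 1)
  'walks' -> in reference (ref count 1, used 1/1) -> match (matches: 2)
  'when' -> not in reference -> no match (matches: 2)
  'when' -> not in reference -> no match (matches: 2)
  'with' -> in reference (ref count 2, used 1/2) -> match (matches: 3)
Clipped matches: 3, Candidate length: 5
Precision = 3/5

3/5


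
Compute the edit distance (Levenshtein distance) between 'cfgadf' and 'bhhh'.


Building DP table for s1='cfgadf' (len 6) and s2='bhhh' (len 4):
       b  h  h  h
    0  1  2  3  4
  c 1  1  2  3  4
  f 2  2  2  3  4
  g 3  3  3  3  4
  a 4  4  4  4  4
  d 5  5  5  5  5
  f 6  6  6  6  6
Edit distance = dp[6][4] = 6

6


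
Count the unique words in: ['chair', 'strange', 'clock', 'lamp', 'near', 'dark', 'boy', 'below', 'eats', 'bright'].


Listing all tokens and tracking unique types:
  Token 1: 'chair' -> NEW (unique so far: 1)
  Token 2: 'strange' -> NEW (unique so far: 2)
  Token 3: 'clock' -> NEW (unique so far: 3)
  Token 4: 'lamp' -> NEW (unique so far: 4)
  Token 5: 'near' -> NEW (unique so far: 5)
  Token 6: 'dark' -> NEW (unique so far: 6)
  Token 7: 'boy' -> NEW (unique so far: 7)
  Token 8: 'below' -> NEW (unique so far: 8)
  Token 9: 'eats' -> NEW (unique so far: 9)
  Token 10: 'bright' -> NEW (unique so far: 10)
Unique types: ('below', 'boy', 'bright', 'chair', 'clock', 'dark', 'eats', 'lamp', 'near', 'strange')
Vocabulary size: 10

10


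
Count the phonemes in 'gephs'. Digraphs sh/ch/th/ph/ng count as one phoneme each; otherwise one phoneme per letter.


Parsing 'gephs' greedily, digraphs first:
  'g' -> consonant phoneme (phonemes so far: 1)
  'e' -> vowel phoneme (phonemes so far: 2)
  'ph' -> digraph (1 consonant phoneme) (phonemes so far: 3)
  's' -> consonant phoneme (phonemes so far: 4)
Total phonemes: 4

4


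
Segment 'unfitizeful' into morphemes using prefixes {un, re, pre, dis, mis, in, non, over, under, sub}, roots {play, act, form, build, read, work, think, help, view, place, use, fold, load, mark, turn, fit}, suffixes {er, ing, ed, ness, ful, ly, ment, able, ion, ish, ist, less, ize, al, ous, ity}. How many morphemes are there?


Segmenting 'unfitizeful' against the inventory:
  'un' -> prefix (morpheme 1)
  'fit' -> root (morpheme 2)
  'ize' -> suffix (morpheme 3)
  'ful' -> suffix (morpheme 4)
Total morphemes: 4

4


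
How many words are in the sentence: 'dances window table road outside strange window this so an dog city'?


Counting words by splitting on spaces:
  Word 1: 'dances'
  Word 2: 'window'
  Word 3: 'table'
  Word 4: 'road'
  Word 5: 'outside'
  Word 6: 'strange'
  Word 7: 'window'
  Word 8: 'this'
  Word 9: 'so'
  Word 10: 'an'
  Word 11: 'dog'
  Word 12: 'city'
Total words: 12

12


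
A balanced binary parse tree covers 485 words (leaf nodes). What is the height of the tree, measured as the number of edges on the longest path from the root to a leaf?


In a balanced binary tree with n leaves the deepest leaf is ceil(log2(n)) edges below the root.
log2(485) = 8.9218
ceil(8.9218) = 9
height (edges) = 9

9


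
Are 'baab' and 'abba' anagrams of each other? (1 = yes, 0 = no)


Sort characters of 'baab': 'aabb'
Sort characters of 'abba': 'aabb'
Sorted forms match -> they ARE anagrams
Result: 1

1


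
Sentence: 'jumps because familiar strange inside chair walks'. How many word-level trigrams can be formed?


Word trigrams from [7] words:
  Trigram 1: (jumps because familiar)
  Trigram 2: (because familiar strange)
  Trigram 3: (familiar strange inside)
  Trigram 4: (strange inside chair)
  Trigram 5: (inside chair walks)
Total word trigrams: 7 - 2 = 5

5


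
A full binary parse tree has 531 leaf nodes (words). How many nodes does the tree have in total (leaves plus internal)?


Leaf nodes (terminals): 531
Internal nodes = n - 1 = 531 - 1 = 530
Total = leaves + internal = 531 + 530 = 1061

1061


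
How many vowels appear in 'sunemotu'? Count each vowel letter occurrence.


Scanning each character of 'sunemotu':
  Position 1: 's' -> consonant (running count: 0)
  Position 2: 'u' -> vowel (running count: 1)
  Position 3: 'n' -> consonant (running count: 1)
  Position 4: 'e' -> vowel (running count: 2)
  Position 5: 'm' -> consonant (running count: 2)
  Position 6: 'o' -> vowel (running count: 3)
  Position 7: 't' -> consonant (running count: 3)
  Position 8: 'u' -> vowel (running count: 4)
Total vowels: 4

4


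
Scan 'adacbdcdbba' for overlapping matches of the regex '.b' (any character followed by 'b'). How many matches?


Pattern: .b means any character followed by 'b'.
Scanning 'adacbdcdbba' position-by-position:
  Pos 0: window 'ad' -> no
  Pos 1: window 'da' -> no
  Pos 2: window 'ac' -> no
  Pos 3: window 'cb' -> MATCH
  Pos 4: window 'bd' -> no
  Pos 5: window 'dc' -> no
  Pos 6: window 'cd' -> no
  Pos 7: window 'db' -> MATCH
  Pos 8: window 'bb' -> MATCH
  Pos 9: window 'ba' -> no
  Pos 10: window 'a' -> no
Total matches: 3

3


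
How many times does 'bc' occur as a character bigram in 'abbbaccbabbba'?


Scanning 'abbbaccbabbba' for bigram 'bc':
  Position 0: 'ab' -> no
  Position 1: 'bb' -> no
  Position 2: 'bb' -> no
  Position 3: 'ba' -> no
  Position 4: 'ac' -> no
  Position 5: 'cc' -> no
  Position 6: 'cb' -> no
  Position 7: 'ba' -> no
  Position 8: 'ab' -> no
  Position 9: 'bb' -> no
  Position 10: 'bb' -> no
  Position 11: 'ba' -> no
Total matches: 0

0


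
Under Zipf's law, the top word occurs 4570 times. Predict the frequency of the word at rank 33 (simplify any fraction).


Zipf's law: freq(rank) = f1 / rank
f1 = 4570, rank = 33
freq = 4570 / 33
GCD(4570, 33) = 1
Simplified: 4570/33

4570/33


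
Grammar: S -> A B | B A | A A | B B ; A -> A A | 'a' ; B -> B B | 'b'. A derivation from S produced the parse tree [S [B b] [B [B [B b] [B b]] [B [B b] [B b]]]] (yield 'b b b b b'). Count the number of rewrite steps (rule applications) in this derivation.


Every bracketed nonterminal node [X ...] in the tree is produced by exactly one rule application.
Reading the tree off as a leftmost derivation:
  Step 1: S  =>  B B   (applied S -> B B)
  Step 2: B B  =>  b B   (applied B -> b)
  Step 3: b B  =>  b B B   (applied B -> B B)
  Step 4: b B B  =>  b B B B   (applied B -> B B)
  Step 5: b B B B  =>  b b B B   (applied B -> b)
  Step 6: b b B B  =>  b b b B   (applied B -> b)
  Step 7: b b b B  =>  b b b B B   (applied B -> B B)
  Step 8: b b b B B  =>  b b b b B   (applied B -> b)
  Step 9: b b b b B  =>  b b b b b   (applied B -> b)
Final yield: b b b b b
Total rewrite steps: 9

9
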